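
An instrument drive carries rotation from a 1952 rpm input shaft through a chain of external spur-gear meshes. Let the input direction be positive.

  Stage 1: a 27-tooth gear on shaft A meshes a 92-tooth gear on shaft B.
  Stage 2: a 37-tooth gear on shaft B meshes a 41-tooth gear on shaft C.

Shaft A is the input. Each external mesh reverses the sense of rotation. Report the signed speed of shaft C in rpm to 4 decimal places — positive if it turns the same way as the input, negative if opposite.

Stage 1 [27T→92T]: ω = 1952.0000×27/92 = 572.8696 rpm, dir flips to −; running = −572.8696
Stage 2 [37T→41T]: ω = 572.8696×37/41 = 516.9799 rpm, dir flips to +; running = +516.9799

+516.9799 rpm (same as input, |ω| = 516.9799 rpm)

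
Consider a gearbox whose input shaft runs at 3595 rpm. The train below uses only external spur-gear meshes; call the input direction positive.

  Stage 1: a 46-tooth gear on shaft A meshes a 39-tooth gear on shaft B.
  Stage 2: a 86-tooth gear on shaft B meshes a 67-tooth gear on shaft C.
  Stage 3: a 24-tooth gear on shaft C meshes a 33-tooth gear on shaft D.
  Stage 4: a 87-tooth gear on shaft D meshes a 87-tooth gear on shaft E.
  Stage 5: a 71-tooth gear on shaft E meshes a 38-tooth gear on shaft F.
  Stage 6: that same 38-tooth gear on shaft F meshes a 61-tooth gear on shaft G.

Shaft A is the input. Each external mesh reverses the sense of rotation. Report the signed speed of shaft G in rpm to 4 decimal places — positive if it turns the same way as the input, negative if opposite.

Stage 1 [46T→39T]: ω = 3595.0000×46/39 = 4240.2564 rpm, dir flips to −; running = −4240.2564
Stage 2 [86T→67T]: ω = 4240.2564×86/67 = 5442.7172 rpm, dir flips to +; running = +5442.7172
Stage 3 [24T→33T]: ω = 5442.7172×24/33 = 3958.3398 rpm, dir flips to −; running = −3958.3398
Stage 4 [87T→87T]: ω = 3958.3398×87/87 = 3958.3398 rpm, dir flips to +; running = +3958.3398
Stage 5 [71T→38T]: ω = 3958.3398×71/38 = 7395.8454 rpm, dir flips to −; running = −7395.8454
Stage 6 [38T→61T]: ω = 7395.8454×38/61 = 4607.2479 rpm, dir flips to +; running = +4607.2479

+4607.2479 rpm (same as input, |ω| = 4607.2479 rpm)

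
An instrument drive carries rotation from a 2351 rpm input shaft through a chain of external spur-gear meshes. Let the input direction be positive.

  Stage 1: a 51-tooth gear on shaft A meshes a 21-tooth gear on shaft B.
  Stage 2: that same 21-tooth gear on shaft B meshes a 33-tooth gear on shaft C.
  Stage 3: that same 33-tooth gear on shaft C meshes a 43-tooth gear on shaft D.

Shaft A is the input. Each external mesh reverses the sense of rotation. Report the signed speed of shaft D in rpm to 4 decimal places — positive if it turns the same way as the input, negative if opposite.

Stage 1 [51T→21T]: ω = 2351.0000×51/21 = 5709.5714 rpm, dir flips to −; running = −5709.5714
Stage 2 [21T→33T]: ω = 5709.5714×21/33 = 3633.3636 rpm, dir flips to +; running = +3633.3636
Stage 3 [33T→43T]: ω = 3633.3636×33/43 = 2788.3953 rpm, dir flips to −; running = −2788.3953

-2788.3953 rpm (opposite to input, |ω| = 2788.3953 rpm)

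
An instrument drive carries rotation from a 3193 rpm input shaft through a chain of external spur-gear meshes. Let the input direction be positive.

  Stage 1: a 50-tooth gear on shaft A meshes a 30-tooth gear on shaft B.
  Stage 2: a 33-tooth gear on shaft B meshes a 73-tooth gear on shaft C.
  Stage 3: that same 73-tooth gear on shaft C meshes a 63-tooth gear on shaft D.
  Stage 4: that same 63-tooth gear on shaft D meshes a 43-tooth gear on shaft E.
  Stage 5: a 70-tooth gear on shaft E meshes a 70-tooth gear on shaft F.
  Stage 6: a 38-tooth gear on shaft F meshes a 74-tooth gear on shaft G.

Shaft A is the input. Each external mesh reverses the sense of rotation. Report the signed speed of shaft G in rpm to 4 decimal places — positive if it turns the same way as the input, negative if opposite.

+2097.2250 rpm (same as input, |ω| = 2097.2250 rpm)

Stage 1 [50T→30T]: ω = 3193.0000×50/30 = 5321.6667 rpm, dir flips to −; running = −5321.6667
Stage 2 [33T→73T]: ω = 5321.6667×33/73 = 2405.6849 rpm, dir flips to +; running = +2405.6849
Stage 3 [73T→63T]: ω = 2405.6849×73/63 = 2787.5397 rpm, dir flips to −; running = −2787.5397
Stage 4 [63T→43T]: ω = 2787.5397×63/43 = 4084.0698 rpm, dir flips to +; running = +4084.0698
Stage 5 [70T→70T]: ω = 4084.0698×70/70 = 4084.0698 rpm, dir flips to −; running = −4084.0698
Stage 6 [38T→74T]: ω = 4084.0698×38/74 = 2097.2250 rpm, dir flips to +; running = +2097.2250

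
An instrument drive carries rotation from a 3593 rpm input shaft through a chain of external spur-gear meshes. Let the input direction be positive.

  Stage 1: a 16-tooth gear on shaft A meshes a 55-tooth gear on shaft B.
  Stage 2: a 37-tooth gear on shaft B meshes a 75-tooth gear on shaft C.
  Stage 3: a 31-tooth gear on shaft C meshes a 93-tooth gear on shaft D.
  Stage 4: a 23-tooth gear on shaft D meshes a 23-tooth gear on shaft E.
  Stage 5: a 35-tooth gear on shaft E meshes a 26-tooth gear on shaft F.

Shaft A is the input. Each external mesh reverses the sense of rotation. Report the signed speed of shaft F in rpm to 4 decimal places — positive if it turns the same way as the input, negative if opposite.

Stage 1 [16T→55T]: ω = 3593.0000×16/55 = 1045.2364 rpm, dir flips to −; running = −1045.2364
Stage 2 [37T→75T]: ω = 1045.2364×37/75 = 515.6499 rpm, dir flips to +; running = +515.6499
Stage 3 [31T→93T]: ω = 515.6499×31/93 = 171.8833 rpm, dir flips to −; running = −171.8833
Stage 4 [23T→23T]: ω = 171.8833×23/23 = 171.8833 rpm, dir flips to +; running = +171.8833
Stage 5 [35T→26T]: ω = 171.8833×35/26 = 231.3814 rpm, dir flips to −; running = −231.3814

-231.3814 rpm (opposite to input, |ω| = 231.3814 rpm)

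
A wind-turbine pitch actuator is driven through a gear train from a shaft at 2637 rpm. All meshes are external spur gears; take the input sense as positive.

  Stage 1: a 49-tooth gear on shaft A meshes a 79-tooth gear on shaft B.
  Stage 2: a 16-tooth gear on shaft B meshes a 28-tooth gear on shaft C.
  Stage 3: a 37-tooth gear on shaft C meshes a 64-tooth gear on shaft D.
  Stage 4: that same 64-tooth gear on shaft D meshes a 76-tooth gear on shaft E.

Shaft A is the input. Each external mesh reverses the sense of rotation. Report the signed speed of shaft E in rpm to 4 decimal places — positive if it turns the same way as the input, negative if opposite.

+455.0187 rpm (same as input, |ω| = 455.0187 rpm)

Stage 1 [49T→79T]: ω = 2637.0000×49/79 = 1635.6076 rpm, dir flips to −; running = −1635.6076
Stage 2 [16T→28T]: ω = 1635.6076×16/28 = 934.6329 rpm, dir flips to +; running = +934.6329
Stage 3 [37T→64T]: ω = 934.6329×37/64 = 540.3347 rpm, dir flips to −; running = −540.3347
Stage 4 [64T→76T]: ω = 540.3347×64/76 = 455.0187 rpm, dir flips to +; running = +455.0187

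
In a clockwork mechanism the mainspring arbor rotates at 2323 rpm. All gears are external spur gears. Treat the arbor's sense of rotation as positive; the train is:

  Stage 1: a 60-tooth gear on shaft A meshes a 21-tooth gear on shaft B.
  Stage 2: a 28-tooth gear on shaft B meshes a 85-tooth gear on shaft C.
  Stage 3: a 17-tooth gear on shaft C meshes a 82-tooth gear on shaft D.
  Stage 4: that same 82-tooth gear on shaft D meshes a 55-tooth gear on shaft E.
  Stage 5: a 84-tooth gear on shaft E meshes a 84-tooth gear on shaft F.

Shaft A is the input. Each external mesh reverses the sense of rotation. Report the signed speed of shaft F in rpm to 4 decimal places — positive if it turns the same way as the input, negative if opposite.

Stage 1 [60T→21T]: ω = 2323.0000×60/21 = 6637.1429 rpm, dir flips to −; running = −6637.1429
Stage 2 [28T→85T]: ω = 6637.1429×28/85 = 2186.3529 rpm, dir flips to +; running = +2186.3529
Stage 3 [17T→82T]: ω = 2186.3529×17/82 = 453.2683 rpm, dir flips to −; running = −453.2683
Stage 4 [82T→55T]: ω = 453.2683×82/55 = 675.7818 rpm, dir flips to +; running = +675.7818
Stage 5 [84T→84T]: ω = 675.7818×84/84 = 675.7818 rpm, dir flips to −; running = −675.7818

-675.7818 rpm (opposite to input, |ω| = 675.7818 rpm)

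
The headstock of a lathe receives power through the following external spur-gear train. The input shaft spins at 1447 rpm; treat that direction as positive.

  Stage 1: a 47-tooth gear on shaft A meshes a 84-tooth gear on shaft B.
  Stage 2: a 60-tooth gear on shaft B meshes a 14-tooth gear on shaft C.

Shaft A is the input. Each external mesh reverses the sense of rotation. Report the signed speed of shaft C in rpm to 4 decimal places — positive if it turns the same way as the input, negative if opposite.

Stage 1 [47T→84T]: ω = 1447.0000×47/84 = 809.6310 rpm, dir flips to −; running = −809.6310
Stage 2 [60T→14T]: ω = 809.6310×60/14 = 3469.8469 rpm, dir flips to +; running = +3469.8469

+3469.8469 rpm (same as input, |ω| = 3469.8469 rpm)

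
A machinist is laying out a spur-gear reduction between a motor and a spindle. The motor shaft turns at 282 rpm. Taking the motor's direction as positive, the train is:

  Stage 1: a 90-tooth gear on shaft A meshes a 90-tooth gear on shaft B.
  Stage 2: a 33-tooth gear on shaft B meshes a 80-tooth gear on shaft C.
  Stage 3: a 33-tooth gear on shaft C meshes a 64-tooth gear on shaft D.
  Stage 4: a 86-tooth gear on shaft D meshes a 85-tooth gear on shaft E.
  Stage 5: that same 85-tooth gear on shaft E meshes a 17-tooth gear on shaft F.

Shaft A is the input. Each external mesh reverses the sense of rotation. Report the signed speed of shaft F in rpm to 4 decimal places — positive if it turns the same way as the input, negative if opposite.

Stage 1 [90T→90T]: ω = 282.0000×90/90 = 282.0000 rpm, dir flips to −; running = −282.0000
Stage 2 [33T→80T]: ω = 282.0000×33/80 = 116.3250 rpm, dir flips to +; running = +116.3250
Stage 3 [33T→64T]: ω = 116.3250×33/64 = 59.9801 rpm, dir flips to −; running = −59.9801
Stage 4 [86T→85T]: ω = 59.9801×86/85 = 60.6857 rpm, dir flips to +; running = +60.6857
Stage 5 [85T→17T]: ω = 60.6857×85/17 = 303.4286 rpm, dir flips to −; running = −303.4286

-303.4286 rpm (opposite to input, |ω| = 303.4286 rpm)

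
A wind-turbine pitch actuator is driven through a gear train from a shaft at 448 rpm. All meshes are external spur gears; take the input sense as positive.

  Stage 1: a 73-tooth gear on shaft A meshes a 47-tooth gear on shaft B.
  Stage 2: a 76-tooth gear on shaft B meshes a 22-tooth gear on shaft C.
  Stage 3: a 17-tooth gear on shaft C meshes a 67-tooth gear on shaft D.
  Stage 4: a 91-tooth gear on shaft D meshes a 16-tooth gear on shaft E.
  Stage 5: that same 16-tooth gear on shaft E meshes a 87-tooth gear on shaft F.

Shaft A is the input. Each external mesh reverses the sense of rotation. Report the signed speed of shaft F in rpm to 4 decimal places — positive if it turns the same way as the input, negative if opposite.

-637.9552 rpm (opposite to input, |ω| = 637.9552 rpm)

Stage 1 [73T→47T]: ω = 448.0000×73/47 = 695.8298 rpm, dir flips to −; running = −695.8298
Stage 2 [76T→22T]: ω = 695.8298×76/22 = 2403.7756 rpm, dir flips to +; running = +2403.7756
Stage 3 [17T→67T]: ω = 2403.7756×17/67 = 609.9132 rpm, dir flips to −; running = −609.9132
Stage 4 [91T→16T]: ω = 609.9132×91/16 = 3468.8814 rpm, dir flips to +; running = +3468.8814
Stage 5 [16T→87T]: ω = 3468.8814×16/87 = 637.9552 rpm, dir flips to −; running = −637.9552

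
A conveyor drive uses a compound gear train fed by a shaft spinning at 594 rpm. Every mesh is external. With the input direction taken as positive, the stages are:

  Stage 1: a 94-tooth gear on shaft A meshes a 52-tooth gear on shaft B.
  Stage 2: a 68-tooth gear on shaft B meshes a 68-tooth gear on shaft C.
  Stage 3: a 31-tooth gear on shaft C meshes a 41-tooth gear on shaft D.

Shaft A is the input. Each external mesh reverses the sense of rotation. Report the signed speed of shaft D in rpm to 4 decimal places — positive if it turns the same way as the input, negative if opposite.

Stage 1 [94T→52T]: ω = 594.0000×94/52 = 1073.7692 rpm, dir flips to −; running = −1073.7692
Stage 2 [68T→68T]: ω = 1073.7692×68/68 = 1073.7692 rpm, dir flips to +; running = +1073.7692
Stage 3 [31T→41T]: ω = 1073.7692×31/41 = 811.8743 rpm, dir flips to −; running = −811.8743

-811.8743 rpm (opposite to input, |ω| = 811.8743 rpm)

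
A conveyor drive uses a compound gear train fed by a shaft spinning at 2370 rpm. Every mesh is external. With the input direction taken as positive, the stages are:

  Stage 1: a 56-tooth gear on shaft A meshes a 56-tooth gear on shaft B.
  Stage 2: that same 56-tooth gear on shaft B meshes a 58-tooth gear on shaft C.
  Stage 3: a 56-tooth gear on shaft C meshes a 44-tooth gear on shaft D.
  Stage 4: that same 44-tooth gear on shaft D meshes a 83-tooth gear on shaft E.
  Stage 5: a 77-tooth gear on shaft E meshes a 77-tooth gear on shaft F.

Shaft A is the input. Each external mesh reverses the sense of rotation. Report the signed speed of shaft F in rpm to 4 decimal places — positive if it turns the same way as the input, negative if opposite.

Stage 1 [56T→56T]: ω = 2370.0000×56/56 = 2370.0000 rpm, dir flips to −; running = −2370.0000
Stage 2 [56T→58T]: ω = 2370.0000×56/58 = 2288.2759 rpm, dir flips to +; running = +2288.2759
Stage 3 [56T→44T]: ω = 2288.2759×56/44 = 2912.3511 rpm, dir flips to −; running = −2912.3511
Stage 4 [44T→83T]: ω = 2912.3511×44/83 = 1543.8970 rpm, dir flips to +; running = +1543.8970
Stage 5 [77T→77T]: ω = 1543.8970×77/77 = 1543.8970 rpm, dir flips to −; running = −1543.8970

-1543.8970 rpm (opposite to input, |ω| = 1543.8970 rpm)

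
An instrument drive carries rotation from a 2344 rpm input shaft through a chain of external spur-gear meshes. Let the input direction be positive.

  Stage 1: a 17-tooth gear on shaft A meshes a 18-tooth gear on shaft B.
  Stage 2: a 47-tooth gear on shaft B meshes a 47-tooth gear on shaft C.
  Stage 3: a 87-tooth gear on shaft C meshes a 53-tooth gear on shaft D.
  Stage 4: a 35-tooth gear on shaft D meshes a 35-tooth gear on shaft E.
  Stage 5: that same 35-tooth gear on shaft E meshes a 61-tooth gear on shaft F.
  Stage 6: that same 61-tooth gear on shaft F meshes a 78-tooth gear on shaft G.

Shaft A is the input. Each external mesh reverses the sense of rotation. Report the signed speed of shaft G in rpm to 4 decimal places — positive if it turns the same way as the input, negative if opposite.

+1630.6128 rpm (same as input, |ω| = 1630.6128 rpm)

Stage 1 [17T→18T]: ω = 2344.0000×17/18 = 2213.7778 rpm, dir flips to −; running = −2213.7778
Stage 2 [47T→47T]: ω = 2213.7778×47/47 = 2213.7778 rpm, dir flips to +; running = +2213.7778
Stage 3 [87T→53T]: ω = 2213.7778×87/53 = 3633.9371 rpm, dir flips to −; running = −3633.9371
Stage 4 [35T→35T]: ω = 3633.9371×35/35 = 3633.9371 rpm, dir flips to +; running = +3633.9371
Stage 5 [35T→61T]: ω = 3633.9371×35/61 = 2085.0459 rpm, dir flips to −; running = −2085.0459
Stage 6 [61T→78T]: ω = 2085.0459×61/78 = 1630.6128 rpm, dir flips to +; running = +1630.6128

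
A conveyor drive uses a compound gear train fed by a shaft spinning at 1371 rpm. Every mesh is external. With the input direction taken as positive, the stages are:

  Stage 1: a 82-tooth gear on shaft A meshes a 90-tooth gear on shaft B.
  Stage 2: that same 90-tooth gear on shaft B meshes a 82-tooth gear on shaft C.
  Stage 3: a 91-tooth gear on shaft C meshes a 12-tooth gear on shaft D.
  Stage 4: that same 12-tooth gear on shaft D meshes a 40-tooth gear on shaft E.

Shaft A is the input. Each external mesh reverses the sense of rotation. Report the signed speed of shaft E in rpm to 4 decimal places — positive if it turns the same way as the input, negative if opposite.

+3119.0250 rpm (same as input, |ω| = 3119.0250 rpm)

Stage 1 [82T→90T]: ω = 1371.0000×82/90 = 1249.1333 rpm, dir flips to −; running = −1249.1333
Stage 2 [90T→82T]: ω = 1249.1333×90/82 = 1371.0000 rpm, dir flips to +; running = +1371.0000
Stage 3 [91T→12T]: ω = 1371.0000×91/12 = 10396.7500 rpm, dir flips to −; running = −10396.7500
Stage 4 [12T→40T]: ω = 10396.7500×12/40 = 3119.0250 rpm, dir flips to +; running = +3119.0250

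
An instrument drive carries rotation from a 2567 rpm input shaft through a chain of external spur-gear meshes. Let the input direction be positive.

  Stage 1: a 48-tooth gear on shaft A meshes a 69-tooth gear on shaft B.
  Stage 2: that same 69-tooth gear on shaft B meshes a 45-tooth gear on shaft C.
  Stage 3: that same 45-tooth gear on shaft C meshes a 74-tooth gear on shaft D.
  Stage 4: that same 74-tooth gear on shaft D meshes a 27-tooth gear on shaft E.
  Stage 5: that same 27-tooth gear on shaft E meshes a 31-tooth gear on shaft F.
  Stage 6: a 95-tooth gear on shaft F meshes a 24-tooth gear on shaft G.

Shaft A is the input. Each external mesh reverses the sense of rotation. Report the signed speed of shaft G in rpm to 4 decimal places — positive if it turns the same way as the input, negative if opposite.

Stage 1 [48T→69T]: ω = 2567.0000×48/69 = 1785.7391 rpm, dir flips to −; running = −1785.7391
Stage 2 [69T→45T]: ω = 1785.7391×69/45 = 2738.1333 rpm, dir flips to +; running = +2738.1333
Stage 3 [45T→74T]: ω = 2738.1333×45/74 = 1665.0811 rpm, dir flips to −; running = −1665.0811
Stage 4 [74T→27T]: ω = 1665.0811×74/27 = 4563.5556 rpm, dir flips to +; running = +4563.5556
Stage 5 [27T→31T]: ω = 4563.5556×27/31 = 3974.7097 rpm, dir flips to −; running = −3974.7097
Stage 6 [95T→24T]: ω = 3974.7097×95/24 = 15733.2258 rpm, dir flips to +; running = +15733.2258

+15733.2258 rpm (same as input, |ω| = 15733.2258 rpm)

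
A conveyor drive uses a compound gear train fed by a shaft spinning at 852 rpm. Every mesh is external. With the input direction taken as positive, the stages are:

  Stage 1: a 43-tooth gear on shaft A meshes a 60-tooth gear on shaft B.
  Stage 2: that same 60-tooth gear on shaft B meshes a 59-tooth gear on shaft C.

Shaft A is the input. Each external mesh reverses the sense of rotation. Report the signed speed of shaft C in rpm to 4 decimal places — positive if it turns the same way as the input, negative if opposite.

+620.9492 rpm (same as input, |ω| = 620.9492 rpm)

Stage 1 [43T→60T]: ω = 852.0000×43/60 = 610.6000 rpm, dir flips to −; running = −610.6000
Stage 2 [60T→59T]: ω = 610.6000×60/59 = 620.9492 rpm, dir flips to +; running = +620.9492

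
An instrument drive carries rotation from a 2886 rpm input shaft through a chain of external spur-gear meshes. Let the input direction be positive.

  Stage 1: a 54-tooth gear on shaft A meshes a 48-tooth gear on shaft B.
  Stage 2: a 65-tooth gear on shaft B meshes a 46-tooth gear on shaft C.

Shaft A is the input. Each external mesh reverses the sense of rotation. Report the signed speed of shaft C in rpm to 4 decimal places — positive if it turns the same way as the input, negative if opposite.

Stage 1 [54T→48T]: ω = 2886.0000×54/48 = 3246.7500 rpm, dir flips to −; running = −3246.7500
Stage 2 [65T→46T]: ω = 3246.7500×65/46 = 4587.7989 rpm, dir flips to +; running = +4587.7989

+4587.7989 rpm (same as input, |ω| = 4587.7989 rpm)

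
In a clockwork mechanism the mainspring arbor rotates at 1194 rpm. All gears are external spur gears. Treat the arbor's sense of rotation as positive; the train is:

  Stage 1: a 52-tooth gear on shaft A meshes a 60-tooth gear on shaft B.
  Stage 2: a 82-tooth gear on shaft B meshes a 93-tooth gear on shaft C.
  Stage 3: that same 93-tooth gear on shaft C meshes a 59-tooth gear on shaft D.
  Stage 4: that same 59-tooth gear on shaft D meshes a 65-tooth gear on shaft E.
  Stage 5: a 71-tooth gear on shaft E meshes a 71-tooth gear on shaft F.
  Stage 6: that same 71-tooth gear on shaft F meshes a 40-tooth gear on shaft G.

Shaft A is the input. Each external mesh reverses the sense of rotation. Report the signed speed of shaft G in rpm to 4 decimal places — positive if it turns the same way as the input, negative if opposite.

+2317.1560 rpm (same as input, |ω| = 2317.1560 rpm)

Stage 1 [52T→60T]: ω = 1194.0000×52/60 = 1034.8000 rpm, dir flips to −; running = −1034.8000
Stage 2 [82T→93T]: ω = 1034.8000×82/93 = 912.4043 rpm, dir flips to +; running = +912.4043
Stage 3 [93T→59T]: ω = 912.4043×93/59 = 1438.1966 rpm, dir flips to −; running = −1438.1966
Stage 4 [59T→65T]: ω = 1438.1966×59/65 = 1305.4400 rpm, dir flips to +; running = +1305.4400
Stage 5 [71T→71T]: ω = 1305.4400×71/71 = 1305.4400 rpm, dir flips to −; running = −1305.4400
Stage 6 [71T→40T]: ω = 1305.4400×71/40 = 2317.1560 rpm, dir flips to +; running = +2317.1560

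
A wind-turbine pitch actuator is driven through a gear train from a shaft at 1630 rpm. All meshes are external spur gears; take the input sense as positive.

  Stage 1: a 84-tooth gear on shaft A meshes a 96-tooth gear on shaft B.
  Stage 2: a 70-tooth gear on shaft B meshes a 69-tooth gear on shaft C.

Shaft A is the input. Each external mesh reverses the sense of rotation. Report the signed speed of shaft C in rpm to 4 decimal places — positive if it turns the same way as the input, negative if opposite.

+1446.9203 rpm (same as input, |ω| = 1446.9203 rpm)

Stage 1 [84T→96T]: ω = 1630.0000×84/96 = 1426.2500 rpm, dir flips to −; running = −1426.2500
Stage 2 [70T→69T]: ω = 1426.2500×70/69 = 1446.9203 rpm, dir flips to +; running = +1446.9203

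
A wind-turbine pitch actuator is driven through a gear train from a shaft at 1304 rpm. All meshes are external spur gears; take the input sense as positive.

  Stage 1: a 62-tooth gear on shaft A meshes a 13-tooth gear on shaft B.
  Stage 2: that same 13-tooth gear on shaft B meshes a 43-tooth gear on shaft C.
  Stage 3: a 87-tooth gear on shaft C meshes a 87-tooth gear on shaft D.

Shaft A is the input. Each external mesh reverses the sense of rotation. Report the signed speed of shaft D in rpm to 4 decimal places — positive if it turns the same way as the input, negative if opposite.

Stage 1 [62T→13T]: ω = 1304.0000×62/13 = 6219.0769 rpm, dir flips to −; running = −6219.0769
Stage 2 [13T→43T]: ω = 6219.0769×13/43 = 1880.1860 rpm, dir flips to +; running = +1880.1860
Stage 3 [87T→87T]: ω = 1880.1860×87/87 = 1880.1860 rpm, dir flips to −; running = −1880.1860

-1880.1860 rpm (opposite to input, |ω| = 1880.1860 rpm)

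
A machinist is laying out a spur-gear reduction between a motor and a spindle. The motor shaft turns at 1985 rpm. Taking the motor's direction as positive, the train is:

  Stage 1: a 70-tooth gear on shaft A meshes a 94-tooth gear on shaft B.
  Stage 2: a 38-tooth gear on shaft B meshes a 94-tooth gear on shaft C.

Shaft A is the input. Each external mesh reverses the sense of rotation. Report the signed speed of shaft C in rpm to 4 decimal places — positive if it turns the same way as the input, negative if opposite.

Stage 1 [70T→94T]: ω = 1985.0000×70/94 = 1478.1915 rpm, dir flips to −; running = −1478.1915
Stage 2 [38T→94T]: ω = 1478.1915×38/94 = 597.5668 rpm, dir flips to +; running = +597.5668

+597.5668 rpm (same as input, |ω| = 597.5668 rpm)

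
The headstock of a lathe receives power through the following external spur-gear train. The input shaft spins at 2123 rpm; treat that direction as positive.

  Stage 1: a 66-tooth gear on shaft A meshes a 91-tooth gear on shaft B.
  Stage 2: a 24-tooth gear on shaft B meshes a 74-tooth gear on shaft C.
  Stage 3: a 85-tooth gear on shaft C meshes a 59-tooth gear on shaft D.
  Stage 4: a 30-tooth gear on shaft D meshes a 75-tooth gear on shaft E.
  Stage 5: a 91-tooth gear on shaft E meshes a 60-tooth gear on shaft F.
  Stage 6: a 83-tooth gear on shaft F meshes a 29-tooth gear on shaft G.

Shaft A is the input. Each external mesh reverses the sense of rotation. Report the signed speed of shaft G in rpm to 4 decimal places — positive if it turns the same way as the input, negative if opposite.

+1249.1920 rpm (same as input, |ω| = 1249.1920 rpm)

Stage 1 [66T→91T]: ω = 2123.0000×66/91 = 1539.7582 rpm, dir flips to −; running = −1539.7582
Stage 2 [24T→74T]: ω = 1539.7582×24/74 = 499.3811 rpm, dir flips to +; running = +499.3811
Stage 3 [85T→59T]: ω = 499.3811×85/59 = 719.4473 rpm, dir flips to −; running = −719.4473
Stage 4 [30T→75T]: ω = 719.4473×30/75 = 287.7789 rpm, dir flips to +; running = +287.7789
Stage 5 [91T→60T]: ω = 287.7789×91/60 = 436.4647 rpm, dir flips to −; running = −436.4647
Stage 6 [83T→29T]: ω = 436.4647×83/29 = 1249.1920 rpm, dir flips to +; running = +1249.1920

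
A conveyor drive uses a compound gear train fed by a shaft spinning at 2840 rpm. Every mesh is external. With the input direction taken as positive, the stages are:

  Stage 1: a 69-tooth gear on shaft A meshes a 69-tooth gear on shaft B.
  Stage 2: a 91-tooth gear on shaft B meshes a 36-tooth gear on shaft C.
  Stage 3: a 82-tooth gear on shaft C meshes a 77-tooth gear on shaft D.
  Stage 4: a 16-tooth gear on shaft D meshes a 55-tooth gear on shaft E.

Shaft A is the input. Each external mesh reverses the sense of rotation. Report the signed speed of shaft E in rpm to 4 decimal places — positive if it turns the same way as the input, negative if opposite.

Stage 1 [69T→69T]: ω = 2840.0000×69/69 = 2840.0000 rpm, dir flips to −; running = −2840.0000
Stage 2 [91T→36T]: ω = 2840.0000×91/36 = 7178.8889 rpm, dir flips to +; running = +7178.8889
Stage 3 [82T→77T]: ω = 7178.8889×82/77 = 7645.0505 rpm, dir flips to −; running = −7645.0505
Stage 4 [16T→55T]: ω = 7645.0505×16/55 = 2224.0147 rpm, dir flips to +; running = +2224.0147

+2224.0147 rpm (same as input, |ω| = 2224.0147 rpm)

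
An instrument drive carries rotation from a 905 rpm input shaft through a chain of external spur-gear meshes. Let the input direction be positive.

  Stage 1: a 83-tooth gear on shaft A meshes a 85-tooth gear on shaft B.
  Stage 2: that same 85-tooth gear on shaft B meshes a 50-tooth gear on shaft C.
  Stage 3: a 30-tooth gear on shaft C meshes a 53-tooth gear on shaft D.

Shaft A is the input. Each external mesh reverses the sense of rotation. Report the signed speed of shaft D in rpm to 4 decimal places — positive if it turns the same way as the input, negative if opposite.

Stage 1 [83T→85T]: ω = 905.0000×83/85 = 883.7059 rpm, dir flips to −; running = −883.7059
Stage 2 [85T→50T]: ω = 883.7059×85/50 = 1502.3000 rpm, dir flips to +; running = +1502.3000
Stage 3 [30T→53T]: ω = 1502.3000×30/53 = 850.3585 rpm, dir flips to −; running = −850.3585

-850.3585 rpm (opposite to input, |ω| = 850.3585 rpm)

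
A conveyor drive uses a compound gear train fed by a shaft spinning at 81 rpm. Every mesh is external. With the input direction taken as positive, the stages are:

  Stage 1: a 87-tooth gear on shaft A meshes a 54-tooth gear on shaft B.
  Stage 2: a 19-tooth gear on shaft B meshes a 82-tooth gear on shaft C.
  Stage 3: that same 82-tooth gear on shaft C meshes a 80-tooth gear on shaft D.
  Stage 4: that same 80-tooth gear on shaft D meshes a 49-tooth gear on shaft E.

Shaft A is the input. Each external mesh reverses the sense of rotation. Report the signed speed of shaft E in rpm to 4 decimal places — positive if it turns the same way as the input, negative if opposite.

Stage 1 [87T→54T]: ω = 81.0000×87/54 = 130.5000 rpm, dir flips to −; running = −130.5000
Stage 2 [19T→82T]: ω = 130.5000×19/82 = 30.2378 rpm, dir flips to +; running = +30.2378
Stage 3 [82T→80T]: ω = 30.2378×82/80 = 30.9937 rpm, dir flips to −; running = −30.9937
Stage 4 [80T→49T]: ω = 30.9937×80/49 = 50.6020 rpm, dir flips to +; running = +50.6020

+50.6020 rpm (same as input, |ω| = 50.6020 rpm)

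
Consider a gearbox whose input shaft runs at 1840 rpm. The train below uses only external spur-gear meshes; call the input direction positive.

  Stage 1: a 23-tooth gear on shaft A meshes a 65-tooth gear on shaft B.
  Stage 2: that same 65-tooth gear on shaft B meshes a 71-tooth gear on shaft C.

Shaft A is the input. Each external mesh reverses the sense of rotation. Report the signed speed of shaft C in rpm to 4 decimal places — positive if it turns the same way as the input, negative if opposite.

+596.0563 rpm (same as input, |ω| = 596.0563 rpm)

Stage 1 [23T→65T]: ω = 1840.0000×23/65 = 651.0769 rpm, dir flips to −; running = −651.0769
Stage 2 [65T→71T]: ω = 651.0769×65/71 = 596.0563 rpm, dir flips to +; running = +596.0563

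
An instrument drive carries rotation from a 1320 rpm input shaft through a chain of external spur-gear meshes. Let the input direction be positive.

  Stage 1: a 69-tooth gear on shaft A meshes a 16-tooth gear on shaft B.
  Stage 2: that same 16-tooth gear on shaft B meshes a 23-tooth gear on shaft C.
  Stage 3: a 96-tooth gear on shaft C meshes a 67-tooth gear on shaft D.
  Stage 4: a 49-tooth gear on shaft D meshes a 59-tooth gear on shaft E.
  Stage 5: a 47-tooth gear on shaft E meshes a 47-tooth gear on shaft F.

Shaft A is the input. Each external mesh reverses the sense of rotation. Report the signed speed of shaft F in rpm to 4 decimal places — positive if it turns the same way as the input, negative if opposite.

-4712.3299 rpm (opposite to input, |ω| = 4712.3299 rpm)

Stage 1 [69T→16T]: ω = 1320.0000×69/16 = 5692.5000 rpm, dir flips to −; running = −5692.5000
Stage 2 [16T→23T]: ω = 5692.5000×16/23 = 3960.0000 rpm, dir flips to +; running = +3960.0000
Stage 3 [96T→67T]: ω = 3960.0000×96/67 = 5674.0299 rpm, dir flips to −; running = −5674.0299
Stage 4 [49T→59T]: ω = 5674.0299×49/59 = 4712.3299 rpm, dir flips to +; running = +4712.3299
Stage 5 [47T→47T]: ω = 4712.3299×47/47 = 4712.3299 rpm, dir flips to −; running = −4712.3299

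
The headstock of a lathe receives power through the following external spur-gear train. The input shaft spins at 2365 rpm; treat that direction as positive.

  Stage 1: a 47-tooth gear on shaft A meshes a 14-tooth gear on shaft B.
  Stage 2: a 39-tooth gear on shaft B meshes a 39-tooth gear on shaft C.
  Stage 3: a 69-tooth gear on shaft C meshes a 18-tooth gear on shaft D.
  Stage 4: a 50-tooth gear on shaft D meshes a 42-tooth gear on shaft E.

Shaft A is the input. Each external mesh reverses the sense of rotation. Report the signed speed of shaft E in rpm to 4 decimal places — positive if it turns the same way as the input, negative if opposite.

+36232.4972 rpm (same as input, |ω| = 36232.4972 rpm)

Stage 1 [47T→14T]: ω = 2365.0000×47/14 = 7939.6429 rpm, dir flips to −; running = −7939.6429
Stage 2 [39T→39T]: ω = 7939.6429×39/39 = 7939.6429 rpm, dir flips to +; running = +7939.6429
Stage 3 [69T→18T]: ω = 7939.6429×69/18 = 30435.2976 rpm, dir flips to −; running = −30435.2976
Stage 4 [50T→42T]: ω = 30435.2976×50/42 = 36232.4972 rpm, dir flips to +; running = +36232.4972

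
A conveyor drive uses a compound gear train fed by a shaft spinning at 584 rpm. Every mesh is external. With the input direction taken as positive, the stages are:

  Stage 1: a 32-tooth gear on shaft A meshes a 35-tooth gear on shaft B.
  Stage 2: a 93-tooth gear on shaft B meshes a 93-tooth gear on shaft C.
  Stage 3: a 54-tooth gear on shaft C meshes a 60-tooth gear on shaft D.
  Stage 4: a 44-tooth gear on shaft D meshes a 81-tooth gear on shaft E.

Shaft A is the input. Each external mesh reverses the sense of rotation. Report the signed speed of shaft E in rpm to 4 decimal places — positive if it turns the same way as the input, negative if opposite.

+261.0387 rpm (same as input, |ω| = 261.0387 rpm)

Stage 1 [32T→35T]: ω = 584.0000×32/35 = 533.9429 rpm, dir flips to −; running = −533.9429
Stage 2 [93T→93T]: ω = 533.9429×93/93 = 533.9429 rpm, dir flips to +; running = +533.9429
Stage 3 [54T→60T]: ω = 533.9429×54/60 = 480.5486 rpm, dir flips to −; running = −480.5486
Stage 4 [44T→81T]: ω = 480.5486×44/81 = 261.0387 rpm, dir flips to +; running = +261.0387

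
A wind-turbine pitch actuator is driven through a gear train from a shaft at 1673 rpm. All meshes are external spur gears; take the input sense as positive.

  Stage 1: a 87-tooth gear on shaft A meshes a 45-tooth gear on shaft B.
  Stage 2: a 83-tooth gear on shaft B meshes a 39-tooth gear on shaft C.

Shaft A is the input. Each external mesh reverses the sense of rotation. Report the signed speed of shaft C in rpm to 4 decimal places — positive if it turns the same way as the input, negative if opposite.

Stage 1 [87T→45T]: ω = 1673.0000×87/45 = 3234.4667 rpm, dir flips to −; running = −3234.4667
Stage 2 [83T→39T]: ω = 3234.4667×83/39 = 6883.6085 rpm, dir flips to +; running = +6883.6085

+6883.6085 rpm (same as input, |ω| = 6883.6085 rpm)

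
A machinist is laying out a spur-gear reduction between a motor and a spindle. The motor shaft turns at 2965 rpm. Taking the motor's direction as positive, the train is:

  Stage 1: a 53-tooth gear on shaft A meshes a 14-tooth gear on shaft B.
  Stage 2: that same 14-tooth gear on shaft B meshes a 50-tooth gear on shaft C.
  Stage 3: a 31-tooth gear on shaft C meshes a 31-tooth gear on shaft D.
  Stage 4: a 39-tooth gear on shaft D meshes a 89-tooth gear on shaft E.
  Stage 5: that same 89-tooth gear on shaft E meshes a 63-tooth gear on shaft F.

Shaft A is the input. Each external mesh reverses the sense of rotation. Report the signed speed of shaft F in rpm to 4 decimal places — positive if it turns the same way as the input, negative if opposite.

-1945.6048 rpm (opposite to input, |ω| = 1945.6048 rpm)

Stage 1 [53T→14T]: ω = 2965.0000×53/14 = 11224.6429 rpm, dir flips to −; running = −11224.6429
Stage 2 [14T→50T]: ω = 11224.6429×14/50 = 3142.9000 rpm, dir flips to +; running = +3142.9000
Stage 3 [31T→31T]: ω = 3142.9000×31/31 = 3142.9000 rpm, dir flips to −; running = −3142.9000
Stage 4 [39T→89T]: ω = 3142.9000×39/89 = 1377.2258 rpm, dir flips to +; running = +1377.2258
Stage 5 [89T→63T]: ω = 1377.2258×89/63 = 1945.6048 rpm, dir flips to −; running = −1945.6048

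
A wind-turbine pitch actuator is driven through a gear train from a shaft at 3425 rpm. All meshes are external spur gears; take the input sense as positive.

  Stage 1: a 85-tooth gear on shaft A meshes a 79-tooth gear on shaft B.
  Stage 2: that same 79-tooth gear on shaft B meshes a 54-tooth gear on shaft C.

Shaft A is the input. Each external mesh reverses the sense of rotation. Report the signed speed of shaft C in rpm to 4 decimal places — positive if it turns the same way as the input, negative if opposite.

+5391.2037 rpm (same as input, |ω| = 5391.2037 rpm)

Stage 1 [85T→79T]: ω = 3425.0000×85/79 = 3685.1266 rpm, dir flips to −; running = −3685.1266
Stage 2 [79T→54T]: ω = 3685.1266×79/54 = 5391.2037 rpm, dir flips to +; running = +5391.2037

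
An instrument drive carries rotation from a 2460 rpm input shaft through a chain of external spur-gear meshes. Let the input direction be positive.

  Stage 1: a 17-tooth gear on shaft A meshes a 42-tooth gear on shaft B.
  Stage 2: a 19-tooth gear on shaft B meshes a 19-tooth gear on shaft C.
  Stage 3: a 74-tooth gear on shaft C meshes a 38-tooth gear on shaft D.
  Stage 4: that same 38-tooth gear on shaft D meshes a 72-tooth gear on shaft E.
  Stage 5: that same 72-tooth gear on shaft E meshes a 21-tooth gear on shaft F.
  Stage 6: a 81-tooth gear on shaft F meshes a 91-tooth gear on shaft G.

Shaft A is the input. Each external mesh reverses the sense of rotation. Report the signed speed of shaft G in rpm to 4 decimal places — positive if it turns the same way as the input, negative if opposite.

Stage 1 [17T→42T]: ω = 2460.0000×17/42 = 995.7143 rpm, dir flips to −; running = −995.7143
Stage 2 [19T→19T]: ω = 995.7143×19/19 = 995.7143 rpm, dir flips to +; running = +995.7143
Stage 3 [74T→38T]: ω = 995.7143×74/38 = 1939.0226 rpm, dir flips to −; running = −1939.0226
Stage 4 [38T→72T]: ω = 1939.0226×38/72 = 1023.3730 rpm, dir flips to +; running = +1023.3730
Stage 5 [72T→21T]: ω = 1023.3730×72/21 = 3508.7075 rpm, dir flips to −; running = −3508.7075
Stage 6 [81T→91T]: ω = 3508.7075×81/91 = 3123.1352 rpm, dir flips to +; running = +3123.1352

+3123.1352 rpm (same as input, |ω| = 3123.1352 rpm)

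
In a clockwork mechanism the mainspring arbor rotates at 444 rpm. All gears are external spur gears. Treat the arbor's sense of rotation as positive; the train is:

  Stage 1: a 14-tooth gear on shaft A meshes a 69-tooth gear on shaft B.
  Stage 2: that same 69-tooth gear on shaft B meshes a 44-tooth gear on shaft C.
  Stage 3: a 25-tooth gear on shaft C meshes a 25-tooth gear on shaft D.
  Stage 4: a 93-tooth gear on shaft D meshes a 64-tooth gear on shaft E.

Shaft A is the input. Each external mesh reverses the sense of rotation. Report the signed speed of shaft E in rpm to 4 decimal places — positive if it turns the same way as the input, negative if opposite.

+205.2869 rpm (same as input, |ω| = 205.2869 rpm)

Stage 1 [14T→69T]: ω = 444.0000×14/69 = 90.0870 rpm, dir flips to −; running = −90.0870
Stage 2 [69T→44T]: ω = 90.0870×69/44 = 141.2727 rpm, dir flips to +; running = +141.2727
Stage 3 [25T→25T]: ω = 141.2727×25/25 = 141.2727 rpm, dir flips to −; running = −141.2727
Stage 4 [93T→64T]: ω = 141.2727×93/64 = 205.2869 rpm, dir flips to +; running = +205.2869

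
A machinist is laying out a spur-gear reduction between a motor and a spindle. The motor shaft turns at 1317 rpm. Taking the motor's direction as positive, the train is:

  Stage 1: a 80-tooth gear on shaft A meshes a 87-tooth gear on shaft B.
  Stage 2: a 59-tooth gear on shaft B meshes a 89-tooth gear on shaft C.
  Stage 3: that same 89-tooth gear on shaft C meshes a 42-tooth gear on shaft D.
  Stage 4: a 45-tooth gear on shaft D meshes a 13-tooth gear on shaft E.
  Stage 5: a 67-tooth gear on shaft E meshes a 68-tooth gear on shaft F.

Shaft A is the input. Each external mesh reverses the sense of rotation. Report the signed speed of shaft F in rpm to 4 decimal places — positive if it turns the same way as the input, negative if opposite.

Stage 1 [80T→87T]: ω = 1317.0000×80/87 = 1211.0345 rpm, dir flips to −; running = −1211.0345
Stage 2 [59T→89T]: ω = 1211.0345×59/89 = 802.8206 rpm, dir flips to +; running = +802.8206
Stage 3 [89T→42T]: ω = 802.8206×89/42 = 1701.2151 rpm, dir flips to −; running = −1701.2151
Stage 4 [45T→13T]: ω = 1701.2151×45/13 = 5888.8215 rpm, dir flips to +; running = +5888.8215
Stage 5 [67T→68T]: ω = 5888.8215×67/68 = 5802.2212 rpm, dir flips to −; running = −5802.2212

-5802.2212 rpm (opposite to input, |ω| = 5802.2212 rpm)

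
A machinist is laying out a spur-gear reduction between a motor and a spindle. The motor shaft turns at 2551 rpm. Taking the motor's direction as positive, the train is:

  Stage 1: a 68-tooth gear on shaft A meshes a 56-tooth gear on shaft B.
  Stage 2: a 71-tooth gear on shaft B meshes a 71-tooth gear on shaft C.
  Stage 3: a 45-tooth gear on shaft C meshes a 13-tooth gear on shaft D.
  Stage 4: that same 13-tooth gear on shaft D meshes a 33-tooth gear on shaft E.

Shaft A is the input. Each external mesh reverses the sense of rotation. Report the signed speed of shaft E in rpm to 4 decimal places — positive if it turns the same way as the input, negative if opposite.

Stage 1 [68T→56T]: ω = 2551.0000×68/56 = 3097.6429 rpm, dir flips to −; running = −3097.6429
Stage 2 [71T→71T]: ω = 3097.6429×71/71 = 3097.6429 rpm, dir flips to +; running = +3097.6429
Stage 3 [45T→13T]: ω = 3097.6429×45/13 = 10722.6099 rpm, dir flips to −; running = −10722.6099
Stage 4 [13T→33T]: ω = 10722.6099×13/33 = 4224.0584 rpm, dir flips to +; running = +4224.0584

+4224.0584 rpm (same as input, |ω| = 4224.0584 rpm)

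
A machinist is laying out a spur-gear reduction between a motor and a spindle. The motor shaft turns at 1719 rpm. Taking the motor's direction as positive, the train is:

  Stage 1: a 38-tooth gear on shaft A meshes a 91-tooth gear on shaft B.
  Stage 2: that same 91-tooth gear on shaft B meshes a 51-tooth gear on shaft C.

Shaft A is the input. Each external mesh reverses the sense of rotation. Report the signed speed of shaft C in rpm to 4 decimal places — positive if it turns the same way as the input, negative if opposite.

Stage 1 [38T→91T]: ω = 1719.0000×38/91 = 717.8242 rpm, dir flips to −; running = −717.8242
Stage 2 [91T→51T]: ω = 717.8242×91/51 = 1280.8235 rpm, dir flips to +; running = +1280.8235

+1280.8235 rpm (same as input, |ω| = 1280.8235 rpm)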